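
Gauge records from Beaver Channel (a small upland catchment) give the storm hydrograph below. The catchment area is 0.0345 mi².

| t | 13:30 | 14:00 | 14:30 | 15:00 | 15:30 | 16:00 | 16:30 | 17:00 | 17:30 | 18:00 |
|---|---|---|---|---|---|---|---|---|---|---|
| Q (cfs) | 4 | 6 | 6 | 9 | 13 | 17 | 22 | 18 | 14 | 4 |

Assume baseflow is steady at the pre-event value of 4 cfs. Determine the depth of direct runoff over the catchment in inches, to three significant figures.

Direct runoff: 0.0, 2.0, 2.0, 5.0, 9.0, 13.0, 18.0, 14.0, 10.0, 0.0 cfs; ΣQ_DR = 73.00 cfs.
V = ΣQ_DR · Δt = 73.00 × 1800 s = 1.314 × 10^5 ft³.
Over A = 0.0345 mi², depth = V / A = 1.64 in.

d ≈ 1.64 in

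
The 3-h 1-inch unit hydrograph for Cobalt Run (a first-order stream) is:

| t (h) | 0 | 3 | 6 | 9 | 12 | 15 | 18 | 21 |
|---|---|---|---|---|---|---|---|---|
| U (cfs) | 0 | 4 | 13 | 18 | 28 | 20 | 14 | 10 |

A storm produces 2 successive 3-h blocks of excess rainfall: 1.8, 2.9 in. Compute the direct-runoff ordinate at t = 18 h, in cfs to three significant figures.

By discrete convolution, Q_j = Σ (P_i / 1 in) · U_{j−i}.
At t = 18 h (j=6): Q = (1.8/1)·14 + (2.9/1)·20 = 83.2 cfs.

Q ≈ 83.2 cfs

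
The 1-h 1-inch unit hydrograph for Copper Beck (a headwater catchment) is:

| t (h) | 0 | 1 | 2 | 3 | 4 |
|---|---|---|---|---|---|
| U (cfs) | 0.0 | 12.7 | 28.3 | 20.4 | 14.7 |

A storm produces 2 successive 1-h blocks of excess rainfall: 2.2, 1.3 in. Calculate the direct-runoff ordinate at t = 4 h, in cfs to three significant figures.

Q ≈ 58.9 cfs

By discrete convolution, Q_j = Σ (P_i / 1 in) · U_{j−i}.
At t = 4 h (j=4): Q = (2.2/1)·14.7 + (1.3/1)·20.4 = 58.9 cfs.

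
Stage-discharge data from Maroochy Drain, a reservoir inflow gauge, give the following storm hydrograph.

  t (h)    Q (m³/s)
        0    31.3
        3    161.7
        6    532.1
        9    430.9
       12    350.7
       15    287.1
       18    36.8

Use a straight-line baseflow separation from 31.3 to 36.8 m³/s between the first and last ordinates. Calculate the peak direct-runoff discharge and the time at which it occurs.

Q_p = 498.97 m³/s at t = 6 h

Subtracting baseflow gives direct-runoff ordinates: 0.00, 129.48, 498.97, 396.85, 315.73, 251.22, 0.00 m³/s.
The maximum is 498.97 m³/s, occurring at the reading for t = 6 h.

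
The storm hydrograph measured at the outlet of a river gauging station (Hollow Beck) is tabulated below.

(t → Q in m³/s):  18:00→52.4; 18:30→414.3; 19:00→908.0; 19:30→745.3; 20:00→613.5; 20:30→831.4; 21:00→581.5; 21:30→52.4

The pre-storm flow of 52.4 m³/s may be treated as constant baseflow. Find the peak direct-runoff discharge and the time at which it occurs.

Q_p = 855.6 m³/s at t = 19:00

Subtracting baseflow gives direct-runoff ordinates: 0.0, 361.9, 855.6, 692.9, 561.1, 779.0, 529.1, 0.0 m³/s.
The maximum is 855.6 m³/s, occurring at the reading for t = 19:00.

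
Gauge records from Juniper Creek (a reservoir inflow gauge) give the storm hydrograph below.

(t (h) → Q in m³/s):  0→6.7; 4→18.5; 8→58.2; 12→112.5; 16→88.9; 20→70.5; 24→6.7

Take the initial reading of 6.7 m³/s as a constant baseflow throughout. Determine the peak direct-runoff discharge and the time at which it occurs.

Subtracting baseflow gives direct-runoff ordinates: 0.0, 11.8, 51.5, 105.8, 82.2, 63.8, 0.0 m³/s.
The maximum is 105.8 m³/s, occurring at the reading for t = 12 h.

Q_p = 105.8 m³/s at t = 12 h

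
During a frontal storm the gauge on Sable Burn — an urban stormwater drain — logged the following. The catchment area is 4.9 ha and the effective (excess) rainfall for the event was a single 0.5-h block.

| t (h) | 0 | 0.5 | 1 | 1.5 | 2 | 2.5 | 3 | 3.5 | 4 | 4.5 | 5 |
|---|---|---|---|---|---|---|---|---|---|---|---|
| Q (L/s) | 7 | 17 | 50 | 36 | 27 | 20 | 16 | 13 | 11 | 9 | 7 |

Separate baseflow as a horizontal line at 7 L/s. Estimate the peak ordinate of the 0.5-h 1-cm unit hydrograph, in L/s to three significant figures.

Direct runoff: 0.0, 10.0, 43.0, 29.0, 20.0, 13.0, 9.0, 6.0, 4.0, 2.0, 0.0 L/s; ΣQ_DR = 136.0 L/s, peak = 43.0 L/s.
Runoff depth d = ΣQ_DR·Δt / A = 136.0 × 1800 / (4.9 ha) = 4.996 mm.
The 1-cm UH is the DRH scaled by (10 mm)/d, so U_p = 43.0 × 10/4.996 = 86.1 L/s.

U_p ≈ 86.1 L/s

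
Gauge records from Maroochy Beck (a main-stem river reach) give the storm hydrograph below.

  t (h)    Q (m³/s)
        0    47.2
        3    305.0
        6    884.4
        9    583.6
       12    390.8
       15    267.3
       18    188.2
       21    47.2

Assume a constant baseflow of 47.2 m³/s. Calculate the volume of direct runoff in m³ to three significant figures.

V ≈ 2.52 × 10^7 m³

Direct-runoff ordinates (Q − Q_b): 0.0, 257.8, 837.2, 536.4, 343.6, 220.1, 141.0, 0.0 m³/s.
ΣQ_DR = 2336 m³/s.
With Δt = 3 h = 10800 s, V = ΣQ_DR · Δt = 2336 × 10800 = 2.52 × 10^7 m³.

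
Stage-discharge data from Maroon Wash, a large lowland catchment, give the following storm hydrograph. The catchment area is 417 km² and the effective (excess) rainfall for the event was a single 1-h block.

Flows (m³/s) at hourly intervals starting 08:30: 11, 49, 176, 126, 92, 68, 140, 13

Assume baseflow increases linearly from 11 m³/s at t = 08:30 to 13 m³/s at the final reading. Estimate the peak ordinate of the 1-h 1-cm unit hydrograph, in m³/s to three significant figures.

U_p ≈ 329 m³/s

Direct runoff: 0.00, 37.71, 164.43, 114.14, 79.86, 55.57, 127.29, 0.00 m³/s; ΣQ_DR = 579.0 m³/s, peak = 164.43 m³/s.
Runoff depth d = ΣQ_DR·Δt / A = 579.0 × 3600 / (417 km²) = 4.999 mm.
The 1-cm UH is the DRH scaled by (10 mm)/d, so U_p = 164.43 × 10/4.999 = 329 m³/s.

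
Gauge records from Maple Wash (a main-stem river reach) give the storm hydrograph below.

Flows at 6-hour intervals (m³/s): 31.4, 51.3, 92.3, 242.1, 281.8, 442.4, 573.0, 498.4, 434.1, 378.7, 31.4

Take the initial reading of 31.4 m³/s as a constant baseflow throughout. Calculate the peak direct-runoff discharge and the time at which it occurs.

Q_p = 541.6 m³/s at t = 36 h

Subtracting baseflow gives direct-runoff ordinates: 0.0, 19.9, 60.9, 210.7, 250.4, 411.0, 541.6, 467.0, 402.7, 347.3, 0.0 m³/s.
The maximum is 541.6 m³/s, occurring at the reading for t = 36 h.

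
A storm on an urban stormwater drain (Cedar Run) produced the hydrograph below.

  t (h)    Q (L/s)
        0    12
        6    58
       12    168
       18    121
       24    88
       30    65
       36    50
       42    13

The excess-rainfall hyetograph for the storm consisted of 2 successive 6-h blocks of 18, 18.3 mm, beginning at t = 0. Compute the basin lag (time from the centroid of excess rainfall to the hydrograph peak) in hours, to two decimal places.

Centroid of excess rainfall: t_c = Σ P_i·t̄_i / ΣP_i = 6.0248 h (block centres at 3, 9 h).
Hydrograph peak occurs at t = 12 h, so basin lag t_L = 12 − 6.0248 = 5.98 h.

t_L ≈ 5.98 h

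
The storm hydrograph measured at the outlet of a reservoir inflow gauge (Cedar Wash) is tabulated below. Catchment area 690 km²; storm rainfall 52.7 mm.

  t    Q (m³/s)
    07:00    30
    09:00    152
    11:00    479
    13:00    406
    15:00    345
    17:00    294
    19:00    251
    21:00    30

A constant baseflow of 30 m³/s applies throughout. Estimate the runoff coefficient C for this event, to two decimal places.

C ≈ 0.35

ΣQ_DR = 1747 m³/s; V = ΣQ_DR·Δt = 1.258 × 10^7 m³.
Runoff depth d = V / A = 18.23 mm.
C = d / P = 18.23 / 52.7 = 0.35.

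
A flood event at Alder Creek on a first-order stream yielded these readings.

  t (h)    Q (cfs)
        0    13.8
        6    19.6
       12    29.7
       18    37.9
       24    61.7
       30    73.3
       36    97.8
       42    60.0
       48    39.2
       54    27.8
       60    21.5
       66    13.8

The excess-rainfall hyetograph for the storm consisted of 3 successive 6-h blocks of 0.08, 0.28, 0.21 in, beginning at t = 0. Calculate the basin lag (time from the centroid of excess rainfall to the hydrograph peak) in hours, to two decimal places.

Centroid of excess rainfall: t_c = Σ P_i·t̄_i / ΣP_i = 10.3684 h (block centres at 3, 9, 15 h).
Hydrograph peak occurs at t = 36 h, so basin lag t_L = 36 − 10.3684 = 25.63 h.

t_L ≈ 25.63 h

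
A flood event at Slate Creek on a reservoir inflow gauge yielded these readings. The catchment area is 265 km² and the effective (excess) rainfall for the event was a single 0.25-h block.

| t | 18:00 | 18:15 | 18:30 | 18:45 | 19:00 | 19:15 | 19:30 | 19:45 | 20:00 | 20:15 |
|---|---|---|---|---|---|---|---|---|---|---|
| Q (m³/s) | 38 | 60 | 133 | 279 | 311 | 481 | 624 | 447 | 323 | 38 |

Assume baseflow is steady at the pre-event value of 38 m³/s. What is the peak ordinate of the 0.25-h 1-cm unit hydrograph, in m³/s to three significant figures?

U_p ≈ 733 m³/s

Direct runoff: 0.0, 22.0, 95.0, 241.0, 273.0, 443.0, 586.0, 409.0, 285.0, 0.0 m³/s; ΣQ_DR = 2354 m³/s, peak = 586.0 m³/s.
Runoff depth d = ΣQ_DR·Δt / A = 2354 × 900 / (265 km²) = 7.995 mm.
The 1-cm UH is the DRH scaled by (10 mm)/d, so U_p = 586.0 × 10/7.995 = 733 m³/s.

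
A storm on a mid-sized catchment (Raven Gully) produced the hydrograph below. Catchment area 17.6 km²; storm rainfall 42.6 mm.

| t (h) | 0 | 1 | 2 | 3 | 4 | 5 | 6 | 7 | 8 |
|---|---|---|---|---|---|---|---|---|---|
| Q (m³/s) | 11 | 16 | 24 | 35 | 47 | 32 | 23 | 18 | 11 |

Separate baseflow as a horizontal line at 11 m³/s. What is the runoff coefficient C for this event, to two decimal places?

C ≈ 0.57

ΣQ_DR = 118.0 m³/s; V = ΣQ_DR·Δt = 4.248 × 10^5 m³.
Runoff depth d = V / A = 24.14 mm.
C = d / P = 24.14 / 42.6 = 0.57.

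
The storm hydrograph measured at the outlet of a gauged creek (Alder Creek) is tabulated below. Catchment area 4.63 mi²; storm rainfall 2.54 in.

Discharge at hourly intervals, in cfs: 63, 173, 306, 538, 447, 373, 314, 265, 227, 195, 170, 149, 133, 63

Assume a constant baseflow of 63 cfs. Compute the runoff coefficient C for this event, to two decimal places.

C ≈ 0.33

ΣQ_DR = 2534 cfs; V = ΣQ_DR·Δt = 9.122 × 10^6 ft³.
Runoff depth d = V / A = 0.8481 in.
C = d / P = 0.8481 / 2.54 = 0.33.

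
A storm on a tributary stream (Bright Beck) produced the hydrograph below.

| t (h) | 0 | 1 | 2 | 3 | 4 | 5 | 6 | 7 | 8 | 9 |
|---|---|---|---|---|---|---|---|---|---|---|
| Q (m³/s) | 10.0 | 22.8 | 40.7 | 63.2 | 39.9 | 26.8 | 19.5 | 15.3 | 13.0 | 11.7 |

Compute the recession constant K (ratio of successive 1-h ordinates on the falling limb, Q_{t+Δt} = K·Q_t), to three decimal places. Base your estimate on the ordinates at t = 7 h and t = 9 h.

Using the recession-limb readings at t = 7 h and t = 9 h: Q falls from 15.3 to 11.7 m³/s over 2 intervals.
K = (Q₂/Q₁)^(1/2) = (11.7/15.3)^(1/2) = 0.874.

K ≈ 0.874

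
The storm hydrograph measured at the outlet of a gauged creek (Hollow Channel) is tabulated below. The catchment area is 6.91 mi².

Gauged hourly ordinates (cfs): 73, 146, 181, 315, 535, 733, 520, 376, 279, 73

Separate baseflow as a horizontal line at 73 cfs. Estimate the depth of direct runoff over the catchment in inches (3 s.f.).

d ≈ 0.561 in

Direct runoff: 0.0, 73.0, 108.0, 242.0, 462.0, 660.0, 447.0, 303.0, 206.0, 0.0 cfs; ΣQ_DR = 2501 cfs.
V = ΣQ_DR · Δt = 2501 × 3600 s = 9.004 × 10^6 ft³.
Over A = 6.91 mi², depth = V / A = 0.561 in.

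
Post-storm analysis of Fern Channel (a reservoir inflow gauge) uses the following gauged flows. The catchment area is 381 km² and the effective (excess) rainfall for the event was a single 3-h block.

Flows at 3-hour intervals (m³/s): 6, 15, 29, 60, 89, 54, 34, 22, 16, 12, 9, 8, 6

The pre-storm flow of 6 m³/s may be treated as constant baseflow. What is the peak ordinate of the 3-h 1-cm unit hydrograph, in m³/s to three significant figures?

Direct runoff: 0.0, 9.0, 23.0, 54.0, 83.0, 48.0, 28.0, 16.0, 10.0, 6.0, 3.0, 2.0, 0.0 m³/s; ΣQ_DR = 282.0 m³/s, peak = 83.0 m³/s.
Runoff depth d = ΣQ_DR·Δt / A = 282.0 × 10800 / (381 km²) = 7.994 mm.
The 1-cm UH is the DRH scaled by (10 mm)/d, so U_p = 83.0 × 10/7.994 = 104 m³/s.

U_p ≈ 104 m³/s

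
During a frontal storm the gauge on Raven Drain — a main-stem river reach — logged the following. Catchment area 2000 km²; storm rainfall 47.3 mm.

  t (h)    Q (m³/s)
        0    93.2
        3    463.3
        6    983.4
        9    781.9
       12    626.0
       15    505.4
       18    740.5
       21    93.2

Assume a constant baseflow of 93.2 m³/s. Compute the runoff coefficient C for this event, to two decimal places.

C ≈ 0.40

ΣQ_DR = 3541 m³/s; V = ΣQ_DR·Δt = 3.825 × 10^7 m³.
Runoff depth d = V / A = 19.12 mm.
C = d / P = 19.12 / 47.3 = 0.40.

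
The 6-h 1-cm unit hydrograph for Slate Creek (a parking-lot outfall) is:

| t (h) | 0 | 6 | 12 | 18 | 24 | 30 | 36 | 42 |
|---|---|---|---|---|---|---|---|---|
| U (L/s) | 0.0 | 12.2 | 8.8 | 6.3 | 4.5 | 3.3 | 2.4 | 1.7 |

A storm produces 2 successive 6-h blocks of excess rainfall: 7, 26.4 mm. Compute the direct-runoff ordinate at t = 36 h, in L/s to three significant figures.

Q ≈ 10.4 L/s

By discrete convolution, Q_j = Σ (P_i / 10 mm) · U_{j−i}.
At t = 36 h (j=6): Q = (7/10)·2.4 + (26.4/10)·3.3 = 10.4 L/s.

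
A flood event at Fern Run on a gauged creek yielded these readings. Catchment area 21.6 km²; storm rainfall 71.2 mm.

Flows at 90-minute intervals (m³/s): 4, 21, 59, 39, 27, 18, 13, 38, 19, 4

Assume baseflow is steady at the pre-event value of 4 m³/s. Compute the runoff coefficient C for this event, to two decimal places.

ΣQ_DR = 202.0 m³/s; V = ΣQ_DR·Δt = 1.091 × 10^6 m³.
Runoff depth d = V / A = 50.50 mm.
C = d / P = 50.50 / 71.2 = 0.71.

C ≈ 0.71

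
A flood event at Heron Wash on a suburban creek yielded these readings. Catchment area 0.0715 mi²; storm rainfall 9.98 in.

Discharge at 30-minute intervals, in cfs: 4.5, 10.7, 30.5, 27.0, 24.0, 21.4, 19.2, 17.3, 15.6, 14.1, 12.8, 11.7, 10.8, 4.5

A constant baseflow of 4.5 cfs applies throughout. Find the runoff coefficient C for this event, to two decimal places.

ΣQ_DR = 161.1 cfs; V = ΣQ_DR·Δt = 2.900 × 10^5 ft³.
Runoff depth d = V / A = 1.746 in.
C = d / P = 1.746 / 9.98 = 0.17.

C ≈ 0.17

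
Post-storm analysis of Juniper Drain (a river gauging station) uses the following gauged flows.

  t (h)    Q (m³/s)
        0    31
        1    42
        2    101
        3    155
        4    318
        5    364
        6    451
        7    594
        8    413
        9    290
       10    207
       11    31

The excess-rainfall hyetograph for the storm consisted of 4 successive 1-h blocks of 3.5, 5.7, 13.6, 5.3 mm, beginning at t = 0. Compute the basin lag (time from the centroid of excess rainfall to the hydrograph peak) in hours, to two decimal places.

Centroid of excess rainfall: t_c = Σ P_i·t̄_i / ΣP_i = 2.2367 h (block centres at 0.5, 1.5, 2.5, 3.5 h).
Hydrograph peak occurs at t = 7 h, so basin lag t_L = 7 − 2.2367 = 4.76 h.

t_L ≈ 4.76 h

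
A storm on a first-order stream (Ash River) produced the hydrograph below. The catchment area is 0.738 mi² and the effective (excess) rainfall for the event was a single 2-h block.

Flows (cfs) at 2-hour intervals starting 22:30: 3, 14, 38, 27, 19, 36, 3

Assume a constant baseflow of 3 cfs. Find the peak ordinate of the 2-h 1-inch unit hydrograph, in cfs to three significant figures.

Direct runoff: 0.0, 11.0, 35.0, 24.0, 16.0, 33.0, 0.0 cfs; ΣQ_DR = 119.0 cfs, peak = 35.0 cfs.
Runoff depth d = ΣQ_DR·Δt / A = 119.0 × 7200 / (0.738 mi²) = 0.4997 in.
The 1-inch UH is the DRH scaled by (1 in)/d, so U_p = 35.0 × 1/0.4997 = 70.0 cfs.

U_p ≈ 70.0 cfs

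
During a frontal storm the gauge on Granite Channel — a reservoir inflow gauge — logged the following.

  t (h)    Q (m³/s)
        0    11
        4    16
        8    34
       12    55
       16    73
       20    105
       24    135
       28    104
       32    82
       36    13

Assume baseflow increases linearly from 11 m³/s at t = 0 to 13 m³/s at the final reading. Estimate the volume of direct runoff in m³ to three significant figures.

Direct-runoff ordinates (Q − Q_b): 0.00, 4.78, 22.56, 43.33, 61.11, 92.89, 122.67, 91.44, 69.22, 0.00 m³/s.
ΣQ_DR = 508.0 m³/s.
With Δt = 4 h = 14400 s, V = ΣQ_DR · Δt = 508.0 × 14400 = 7.32 × 10^6 m³.

V ≈ 7.32 × 10^6 m³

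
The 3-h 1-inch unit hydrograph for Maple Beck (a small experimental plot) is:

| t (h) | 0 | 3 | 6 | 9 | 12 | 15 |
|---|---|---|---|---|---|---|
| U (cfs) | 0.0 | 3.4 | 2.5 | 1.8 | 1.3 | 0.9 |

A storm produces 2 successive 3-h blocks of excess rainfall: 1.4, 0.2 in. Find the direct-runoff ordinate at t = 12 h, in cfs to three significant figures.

By discrete convolution, Q_j = Σ (P_i / 1 in) · U_{j−i}.
At t = 12 h (j=4): Q = (1.4/1)·1.3 + (0.2/1)·1.8 = 2.18 cfs.

Q ≈ 2.18 cfs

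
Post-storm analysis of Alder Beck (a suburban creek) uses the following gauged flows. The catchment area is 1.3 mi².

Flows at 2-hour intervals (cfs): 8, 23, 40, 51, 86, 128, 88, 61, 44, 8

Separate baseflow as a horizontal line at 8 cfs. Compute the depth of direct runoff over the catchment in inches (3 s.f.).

Direct runoff: 0.0, 15.0, 32.0, 43.0, 78.0, 120.0, 80.0, 53.0, 36.0, 0.0 cfs; ΣQ_DR = 457.0 cfs.
V = ΣQ_DR · Δt = 457.0 × 7200 s = 3.290 × 10^6 ft³.
Over A = 1.3 mi², depth = V / A = 1.09 in.

d ≈ 1.09 in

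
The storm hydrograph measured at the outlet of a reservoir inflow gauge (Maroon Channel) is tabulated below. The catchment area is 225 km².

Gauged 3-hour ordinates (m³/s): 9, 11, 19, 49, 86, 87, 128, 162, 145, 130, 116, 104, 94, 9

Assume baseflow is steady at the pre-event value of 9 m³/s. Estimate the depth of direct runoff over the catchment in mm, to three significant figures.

Direct runoff: 0.0, 2.0, 10.0, 40.0, 77.0, 78.0, 119.0, 153.0, 136.0, 121.0, 107.0, 95.0, 85.0, 0.0 m³/s; ΣQ_DR = 1023 m³/s.
V = ΣQ_DR · Δt = 1023 × 10800 s = 1.105 × 10^7 m³.
Over A = 225 km², depth = V / A = 49.1 mm.

d ≈ 49.1 mm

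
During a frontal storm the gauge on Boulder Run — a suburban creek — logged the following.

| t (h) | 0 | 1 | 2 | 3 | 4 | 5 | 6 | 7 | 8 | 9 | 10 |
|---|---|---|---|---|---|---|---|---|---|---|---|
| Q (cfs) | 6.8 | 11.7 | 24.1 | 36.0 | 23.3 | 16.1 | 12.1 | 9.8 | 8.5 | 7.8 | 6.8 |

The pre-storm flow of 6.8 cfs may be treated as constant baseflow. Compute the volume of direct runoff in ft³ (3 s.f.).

V ≈ 3.18 × 10^5 ft³

Direct-runoff ordinates (Q − Q_b): 0.0, 4.9, 17.3, 29.2, 16.5, 9.3, 5.3, 3.0, 1.7, 1.0, 0.0 cfs.
ΣQ_DR = 88.20 cfs.
With Δt = 1 h = 3600 s, V = ΣQ_DR · Δt = 88.20 × 3600 = 3.18 × 10^5 ft³.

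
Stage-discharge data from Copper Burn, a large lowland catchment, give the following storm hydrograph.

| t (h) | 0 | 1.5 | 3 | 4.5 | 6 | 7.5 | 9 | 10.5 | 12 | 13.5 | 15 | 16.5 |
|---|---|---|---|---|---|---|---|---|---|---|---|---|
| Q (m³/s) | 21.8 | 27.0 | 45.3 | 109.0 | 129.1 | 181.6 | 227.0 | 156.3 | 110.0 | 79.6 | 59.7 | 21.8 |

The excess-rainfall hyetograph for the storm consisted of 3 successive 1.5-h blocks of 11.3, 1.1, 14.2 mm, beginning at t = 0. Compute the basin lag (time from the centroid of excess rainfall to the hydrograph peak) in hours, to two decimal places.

t_L ≈ 6.59 h

Centroid of excess rainfall: t_c = Σ P_i·t̄_i / ΣP_i = 2.4135 h (block centres at 0.75, 2.25, 3.75 h).
Hydrograph peak occurs at t = 9 h, so basin lag t_L = 9 − 2.4135 = 6.59 h.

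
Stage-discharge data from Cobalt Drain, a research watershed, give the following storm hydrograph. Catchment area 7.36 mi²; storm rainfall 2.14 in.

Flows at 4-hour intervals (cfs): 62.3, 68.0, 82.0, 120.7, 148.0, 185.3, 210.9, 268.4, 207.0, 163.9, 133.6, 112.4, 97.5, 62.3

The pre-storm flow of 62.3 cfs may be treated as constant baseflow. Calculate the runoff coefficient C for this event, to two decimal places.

ΣQ_DR = 1050 cfs; V = ΣQ_DR·Δt = 1.512 × 10^7 ft³.
Runoff depth d = V / A = 0.8844 in.
C = d / P = 0.8844 / 2.14 = 0.41.

C ≈ 0.41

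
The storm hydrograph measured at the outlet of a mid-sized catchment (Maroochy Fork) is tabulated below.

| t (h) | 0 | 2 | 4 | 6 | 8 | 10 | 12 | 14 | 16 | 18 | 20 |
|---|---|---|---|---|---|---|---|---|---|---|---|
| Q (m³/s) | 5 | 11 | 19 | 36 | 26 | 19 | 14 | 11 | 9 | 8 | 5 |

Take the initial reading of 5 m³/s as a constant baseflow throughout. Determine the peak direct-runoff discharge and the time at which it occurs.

Q_p = 31.0 m³/s at t = 6 h

Subtracting baseflow gives direct-runoff ordinates: 0.0, 6.0, 14.0, 31.0, 21.0, 14.0, 9.0, 6.0, 4.0, 3.0, 0.0 m³/s.
The maximum is 31.0 m³/s, occurring at the reading for t = 6 h.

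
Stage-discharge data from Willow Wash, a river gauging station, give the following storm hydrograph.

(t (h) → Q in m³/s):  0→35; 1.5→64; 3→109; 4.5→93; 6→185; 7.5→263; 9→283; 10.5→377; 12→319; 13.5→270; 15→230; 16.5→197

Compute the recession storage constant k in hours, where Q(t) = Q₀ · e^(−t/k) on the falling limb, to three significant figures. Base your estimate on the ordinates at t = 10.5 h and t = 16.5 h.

k ≈ 9.24 h

On the falling limb, Q drops from 377 to 197 m³/s between t = 10.5 h and t = 16.5 h (Δt = 6 h).
k = −Δt / ln(Q₂/Q₁) = −6 / ln(197/377) = 9.24 h.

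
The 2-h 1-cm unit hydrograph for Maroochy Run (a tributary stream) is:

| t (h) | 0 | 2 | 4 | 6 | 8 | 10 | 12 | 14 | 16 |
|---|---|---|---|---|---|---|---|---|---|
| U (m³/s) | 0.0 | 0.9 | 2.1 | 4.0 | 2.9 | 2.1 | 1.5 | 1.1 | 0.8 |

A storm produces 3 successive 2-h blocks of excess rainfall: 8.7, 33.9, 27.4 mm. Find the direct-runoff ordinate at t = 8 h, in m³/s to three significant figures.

By discrete convolution, Q_j = Σ (P_i / 10 mm) · U_{j−i}.
At t = 8 h (j=4): Q = (8.7/10)·2.9 + (33.9/10)·4.0 + (27.4/10)·2.1 = 21.8 m³/s.

Q ≈ 21.8 m³/s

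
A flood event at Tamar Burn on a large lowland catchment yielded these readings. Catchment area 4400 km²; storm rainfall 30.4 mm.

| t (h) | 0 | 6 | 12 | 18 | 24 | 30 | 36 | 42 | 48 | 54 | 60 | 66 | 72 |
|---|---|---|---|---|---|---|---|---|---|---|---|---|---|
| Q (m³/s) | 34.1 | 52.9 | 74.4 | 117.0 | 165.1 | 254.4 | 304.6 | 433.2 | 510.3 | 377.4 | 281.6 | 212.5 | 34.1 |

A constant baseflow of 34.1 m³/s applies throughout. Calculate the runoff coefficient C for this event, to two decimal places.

C ≈ 0.39

ΣQ_DR = 2408 m³/s; V = ΣQ_DR·Δt = 5.202 × 10^7 m³.
Runoff depth d = V / A = 11.82 mm.
C = d / P = 11.82 / 30.4 = 0.39.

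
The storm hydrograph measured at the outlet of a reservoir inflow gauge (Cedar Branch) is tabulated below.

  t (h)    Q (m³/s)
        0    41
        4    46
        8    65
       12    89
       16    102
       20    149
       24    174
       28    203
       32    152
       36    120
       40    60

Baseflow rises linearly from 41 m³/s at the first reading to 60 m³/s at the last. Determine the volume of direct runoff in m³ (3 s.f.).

Direct-runoff ordinates (Q − Q_b): 0.00, 3.10, 20.20, 42.30, 53.40, 98.50, 121.60, 148.70, 95.80, 61.90, 0.00 m³/s.
ΣQ_DR = 645.5 m³/s.
With Δt = 4 h = 14400 s, V = ΣQ_DR · Δt = 645.5 × 14400 = 9.30 × 10^6 m³.

V ≈ 9.30 × 10^6 m³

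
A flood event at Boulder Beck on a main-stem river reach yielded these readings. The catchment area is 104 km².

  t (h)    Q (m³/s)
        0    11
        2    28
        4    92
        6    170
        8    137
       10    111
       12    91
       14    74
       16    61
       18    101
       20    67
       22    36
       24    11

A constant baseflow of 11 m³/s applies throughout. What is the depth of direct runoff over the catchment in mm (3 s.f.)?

Direct runoff: 0.0, 17.0, 81.0, 159.0, 126.0, 100.0, 80.0, 63.0, 50.0, 90.0, 56.0, 25.0, 0.0 m³/s; ΣQ_DR = 847.0 m³/s.
V = ΣQ_DR · Δt = 847.0 × 7200 s = 6.098 × 10^6 m³.
Over A = 104 km², depth = V / A = 58.6 mm.

d ≈ 58.6 mm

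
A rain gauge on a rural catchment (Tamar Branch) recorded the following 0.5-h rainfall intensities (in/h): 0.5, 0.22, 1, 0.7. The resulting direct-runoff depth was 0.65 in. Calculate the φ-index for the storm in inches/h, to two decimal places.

Only the 3 blocks with intensity above φ contribute runoff: 0.5, 1, 0.7 in/h.
Σ(I−φ)·Δt = d  ⇒  (0.5+1+0.7 − 3φ)·0.5 = 0.65
φ = (2.200 − 0.65/0.5) / 3 = 0.30 in/h.

φ ≈ 0.30 in/h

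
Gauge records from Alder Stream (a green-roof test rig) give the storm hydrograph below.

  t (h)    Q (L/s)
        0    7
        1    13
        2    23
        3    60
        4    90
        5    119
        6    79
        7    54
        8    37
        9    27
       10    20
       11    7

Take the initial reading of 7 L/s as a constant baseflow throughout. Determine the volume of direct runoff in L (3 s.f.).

Direct-runoff ordinates (Q − Q_b): 0.0, 6.0, 16.0, 53.0, 83.0, 112.0, 72.0, 47.0, 30.0, 20.0, 13.0, 0.0 L/s.
ΣQ_DR = 452.0 L/s.
With Δt = 1 h = 3600 s, V = ΣQ_DR · Δt = 452.0 × 3600 = 1.63 × 10^6 L.

V ≈ 1.63 × 10^6 L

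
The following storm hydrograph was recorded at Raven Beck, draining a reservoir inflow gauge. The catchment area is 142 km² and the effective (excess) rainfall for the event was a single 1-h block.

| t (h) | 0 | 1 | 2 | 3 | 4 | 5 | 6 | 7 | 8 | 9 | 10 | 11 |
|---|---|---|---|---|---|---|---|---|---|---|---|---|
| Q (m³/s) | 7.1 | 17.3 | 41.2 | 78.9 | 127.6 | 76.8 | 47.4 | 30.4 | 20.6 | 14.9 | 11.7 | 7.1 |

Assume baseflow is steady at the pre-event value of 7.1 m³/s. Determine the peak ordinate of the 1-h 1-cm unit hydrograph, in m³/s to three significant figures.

Direct runoff: 0.0, 10.2, 34.1, 71.8, 120.5, 69.7, 40.3, 23.3, 13.5, 7.8, 4.6, 0.0 m³/s; ΣQ_DR = 395.8 m³/s, peak = 120.5 m³/s.
Runoff depth d = ΣQ_DR·Δt / A = 395.8 × 3600 / (142 km²) = 10.03 mm.
The 1-cm UH is the DRH scaled by (10 mm)/d, so U_p = 120.5 × 10/10.03 = 120 m³/s.

U_p ≈ 120 m³/s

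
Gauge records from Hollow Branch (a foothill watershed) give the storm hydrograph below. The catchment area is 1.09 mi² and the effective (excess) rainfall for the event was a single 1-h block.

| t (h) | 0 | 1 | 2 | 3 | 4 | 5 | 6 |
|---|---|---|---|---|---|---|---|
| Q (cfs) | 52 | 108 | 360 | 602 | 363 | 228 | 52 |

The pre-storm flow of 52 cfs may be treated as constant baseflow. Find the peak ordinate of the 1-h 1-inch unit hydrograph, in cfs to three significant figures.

Direct runoff: 0.0, 56.0, 308.0, 550.0, 311.0, 176.0, 0.0 cfs; ΣQ_DR = 1401 cfs, peak = 550.0 cfs.
Runoff depth d = ΣQ_DR·Δt / A = 1401 × 3600 / (1.09 mi²) = 1.992 in.
The 1-inch UH is the DRH scaled by (1 in)/d, so U_p = 550.0 × 1/1.992 = 276 cfs.

U_p ≈ 276 cfs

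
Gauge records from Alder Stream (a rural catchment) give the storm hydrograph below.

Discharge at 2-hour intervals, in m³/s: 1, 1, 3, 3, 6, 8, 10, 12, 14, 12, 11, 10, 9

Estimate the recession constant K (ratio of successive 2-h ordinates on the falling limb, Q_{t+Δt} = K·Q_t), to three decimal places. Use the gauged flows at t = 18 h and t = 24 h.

Using the recession-limb readings at t = 18 h and t = 24 h: Q falls from 12 to 9 m³/s over 3 intervals.
K = (Q₂/Q₁)^(1/3) = (9/12)^(1/3) = 0.909.

K ≈ 0.909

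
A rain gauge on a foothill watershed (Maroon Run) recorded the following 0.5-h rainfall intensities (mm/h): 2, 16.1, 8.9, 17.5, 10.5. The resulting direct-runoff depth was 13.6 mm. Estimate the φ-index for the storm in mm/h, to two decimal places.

Only the 4 blocks with intensity above φ contribute runoff: 16.1, 8.9, 17.5, 10.5 mm/h.
Σ(I−φ)·Δt = d  ⇒  (16.1+8.9+17.5+10.5 − 4φ)·0.5 = 13.6
φ = (53.00 − 13.6/0.5) / 4 = 6.45 mm/h.

φ ≈ 6.45 mm/h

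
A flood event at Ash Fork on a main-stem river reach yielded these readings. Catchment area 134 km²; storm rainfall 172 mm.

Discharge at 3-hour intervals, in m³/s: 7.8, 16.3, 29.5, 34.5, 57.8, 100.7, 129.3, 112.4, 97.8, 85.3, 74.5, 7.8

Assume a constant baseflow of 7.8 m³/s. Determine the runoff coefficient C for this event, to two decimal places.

ΣQ_DR = 660.1 m³/s; V = ΣQ_DR·Δt = 7.129 × 10^6 m³.
Runoff depth d = V / A = 53.20 mm.
C = d / P = 53.20 / 172 = 0.31.

C ≈ 0.31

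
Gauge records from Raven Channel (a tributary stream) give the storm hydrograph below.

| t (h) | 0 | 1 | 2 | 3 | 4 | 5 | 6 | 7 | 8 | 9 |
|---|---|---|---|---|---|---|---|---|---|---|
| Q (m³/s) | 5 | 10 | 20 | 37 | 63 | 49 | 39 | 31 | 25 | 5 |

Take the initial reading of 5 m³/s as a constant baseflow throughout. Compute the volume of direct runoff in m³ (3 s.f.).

Direct-runoff ordinates (Q − Q_b): 0.0, 5.0, 15.0, 32.0, 58.0, 44.0, 34.0, 26.0, 20.0, 0.0 m³/s.
ΣQ_DR = 234.0 m³/s.
With Δt = 1 h = 3600 s, V = ΣQ_DR · Δt = 234.0 × 3600 = 8.42 × 10^5 m³.

V ≈ 8.42 × 10^5 m³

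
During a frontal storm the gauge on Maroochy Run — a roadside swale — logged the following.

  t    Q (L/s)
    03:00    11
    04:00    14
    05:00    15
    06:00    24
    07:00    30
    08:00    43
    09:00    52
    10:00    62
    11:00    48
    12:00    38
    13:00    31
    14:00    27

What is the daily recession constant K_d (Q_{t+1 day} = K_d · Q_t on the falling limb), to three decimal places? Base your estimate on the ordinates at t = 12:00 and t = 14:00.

K_d ≈ 0.017

Between t = 12:00 and t = 14:00 the flow falls from 38 to 27 L/s over 2×1 h = 2 h.
Per-interval ratio K = (27/38)^(1/2) = 0.8429; K_d = K^(24/1) = 0.017.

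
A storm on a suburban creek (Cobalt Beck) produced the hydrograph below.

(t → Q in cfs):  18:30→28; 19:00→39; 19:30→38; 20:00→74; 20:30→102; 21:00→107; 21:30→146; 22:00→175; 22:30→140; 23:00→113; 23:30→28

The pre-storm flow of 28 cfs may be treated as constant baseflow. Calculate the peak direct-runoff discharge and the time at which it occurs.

Subtracting baseflow gives direct-runoff ordinates: 0.0, 11.0, 10.0, 46.0, 74.0, 79.0, 118.0, 147.0, 112.0, 85.0, 0.0 cfs.
The maximum is 147.0 cfs, occurring at the reading for t = 22:00.

Q_p = 147.0 cfs at t = 22:00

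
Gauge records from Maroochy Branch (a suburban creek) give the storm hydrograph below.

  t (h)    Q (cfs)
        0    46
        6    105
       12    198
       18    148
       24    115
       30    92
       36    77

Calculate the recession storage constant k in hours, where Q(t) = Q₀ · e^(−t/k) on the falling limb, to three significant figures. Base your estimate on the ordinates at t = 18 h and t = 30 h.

k ≈ 25.2 h

On the falling limb, Q drops from 148 to 92 cfs between t = 18 h and t = 30 h (Δt = 12 h).
k = −Δt / ln(Q₂/Q₁) = −12 / ln(92/148) = 25.2 h.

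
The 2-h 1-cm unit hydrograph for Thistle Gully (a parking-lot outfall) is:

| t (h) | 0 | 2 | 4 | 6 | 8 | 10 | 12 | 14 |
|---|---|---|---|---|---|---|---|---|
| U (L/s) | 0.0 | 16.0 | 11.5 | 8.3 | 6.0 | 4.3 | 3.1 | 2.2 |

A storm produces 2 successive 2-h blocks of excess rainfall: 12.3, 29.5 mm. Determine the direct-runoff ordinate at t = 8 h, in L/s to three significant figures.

By discrete convolution, Q_j = Σ (P_i / 10 mm) · U_{j−i}.
At t = 8 h (j=4): Q = (12.3/10)·6.0 + (29.5/10)·8.3 = 31.9 L/s.

Q ≈ 31.9 L/s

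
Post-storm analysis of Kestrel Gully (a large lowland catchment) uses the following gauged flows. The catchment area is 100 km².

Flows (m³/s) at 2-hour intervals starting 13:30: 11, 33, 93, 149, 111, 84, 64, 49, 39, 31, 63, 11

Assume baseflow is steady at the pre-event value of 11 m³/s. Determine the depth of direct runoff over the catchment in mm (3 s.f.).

Direct runoff: 0.0, 22.0, 82.0, 138.0, 100.0, 73.0, 53.0, 38.0, 28.0, 20.0, 52.0, 0.0 m³/s; ΣQ_DR = 606.0 m³/s.
V = ΣQ_DR · Δt = 606.0 × 7200 s = 4.363 × 10^6 m³.
Over A = 100 km², depth = V / A = 43.6 mm.

d ≈ 43.6 mm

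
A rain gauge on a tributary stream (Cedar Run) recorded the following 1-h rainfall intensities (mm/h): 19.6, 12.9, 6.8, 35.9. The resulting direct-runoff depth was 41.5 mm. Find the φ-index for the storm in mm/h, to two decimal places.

Only the 3 blocks with intensity above φ contribute runoff: 19.6, 12.9, 35.9 mm/h.
Σ(I−φ)·Δt = d  ⇒  (19.6+12.9+35.9 − 3φ)·1 = 41.5
φ = (68.40 − 41.5/1) / 3 = 8.97 mm/h.

φ ≈ 8.97 mm/h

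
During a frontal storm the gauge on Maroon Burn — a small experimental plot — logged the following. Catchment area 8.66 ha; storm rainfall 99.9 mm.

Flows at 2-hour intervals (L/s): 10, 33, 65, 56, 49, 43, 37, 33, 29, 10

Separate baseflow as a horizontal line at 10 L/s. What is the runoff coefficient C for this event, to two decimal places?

C ≈ 0.22

ΣQ_DR = 265.0 L/s; V = ΣQ_DR·Δt = 1.908 × 10^6 L.
Runoff depth d = V / A = 22.03 mm.
C = d / P = 22.03 / 99.9 = 0.22.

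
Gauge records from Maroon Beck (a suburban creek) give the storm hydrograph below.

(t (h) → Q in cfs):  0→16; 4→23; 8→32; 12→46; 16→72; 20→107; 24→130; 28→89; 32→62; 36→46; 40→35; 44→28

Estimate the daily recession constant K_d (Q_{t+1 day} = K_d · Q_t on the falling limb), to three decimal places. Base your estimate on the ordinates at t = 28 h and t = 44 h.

Between t = 28 h and t = 44 h the flow falls from 89 to 28 cfs over 4×4 h = 16 h.
Per-interval ratio K = (28/89)^(1/4) = 0.7489; K_d = K^(24/4) = 0.176.

K_d ≈ 0.176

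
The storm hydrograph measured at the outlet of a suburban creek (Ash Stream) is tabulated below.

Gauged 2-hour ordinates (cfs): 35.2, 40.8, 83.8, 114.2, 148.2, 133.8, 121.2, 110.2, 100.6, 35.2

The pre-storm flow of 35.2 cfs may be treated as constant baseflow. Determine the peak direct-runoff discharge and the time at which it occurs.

Q_p = 113.0 cfs at t = 8 h

Subtracting baseflow gives direct-runoff ordinates: 0.0, 5.6, 48.6, 79.0, 113.0, 98.6, 86.0, 75.0, 65.4, 0.0 cfs.
The maximum is 113.0 cfs, occurring at the reading for t = 8 h.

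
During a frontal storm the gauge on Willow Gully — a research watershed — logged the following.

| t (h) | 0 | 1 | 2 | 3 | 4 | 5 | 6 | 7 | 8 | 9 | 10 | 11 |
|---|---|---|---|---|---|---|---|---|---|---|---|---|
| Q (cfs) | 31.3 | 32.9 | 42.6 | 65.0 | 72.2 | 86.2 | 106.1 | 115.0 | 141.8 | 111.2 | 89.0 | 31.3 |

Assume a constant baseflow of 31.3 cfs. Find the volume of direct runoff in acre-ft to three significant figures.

V ≈ 45.4 acre-ft

Direct-runoff ordinates (Q − Q_b): 0.0, 1.6, 11.3, 33.7, 40.9, 54.9, 74.8, 83.7, 110.5, 79.9, 57.7, 0.0 cfs.
ΣQ_DR = 549.0 cfs.
With Δt = 1 h = 3600 s, V = ΣQ_DR · Δt = 549.0 × 3600 = 1.98 × 10^6 ft³ = 45.4 acre-ft.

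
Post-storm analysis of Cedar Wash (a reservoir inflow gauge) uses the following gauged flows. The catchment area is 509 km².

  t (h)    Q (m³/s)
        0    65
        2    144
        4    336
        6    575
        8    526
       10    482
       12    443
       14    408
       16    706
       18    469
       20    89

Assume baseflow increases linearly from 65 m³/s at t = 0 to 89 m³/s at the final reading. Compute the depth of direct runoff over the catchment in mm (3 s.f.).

d ≈ 48.0 mm

Direct runoff: 0.00, 76.60, 266.20, 502.80, 451.40, 405.00, 363.60, 326.20, 621.80, 382.40, 0.00 m³/s; ΣQ_DR = 3396 m³/s.
V = ΣQ_DR · Δt = 3396 × 7200 s = 2.445 × 10^7 m³.
Over A = 509 km², depth = V / A = 48.0 mm.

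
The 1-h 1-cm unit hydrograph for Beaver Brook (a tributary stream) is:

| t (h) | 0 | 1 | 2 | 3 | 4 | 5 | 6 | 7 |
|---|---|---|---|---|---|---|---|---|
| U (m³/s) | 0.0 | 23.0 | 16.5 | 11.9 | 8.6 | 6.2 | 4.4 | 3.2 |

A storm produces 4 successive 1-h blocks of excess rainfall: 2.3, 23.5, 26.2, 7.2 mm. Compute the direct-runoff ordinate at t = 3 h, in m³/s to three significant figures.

By discrete convolution, Q_j = Σ (P_i / 10 mm) · U_{j−i}.
At t = 3 h (j=3): Q = (2.3/10)·11.9 + (23.5/10)·16.5 + (26.2/10)·23.0 + (7.2/10)·0.0 = 102 m³/s.

Q ≈ 102 m³/s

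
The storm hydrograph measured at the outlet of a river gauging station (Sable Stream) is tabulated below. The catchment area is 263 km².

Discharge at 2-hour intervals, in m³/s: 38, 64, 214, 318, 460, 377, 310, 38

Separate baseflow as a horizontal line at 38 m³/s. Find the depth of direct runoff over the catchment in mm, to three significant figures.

Direct runoff: 0.0, 26.0, 176.0, 280.0, 422.0, 339.0, 272.0, 0.0 m³/s; ΣQ_DR = 1515 m³/s.
V = ΣQ_DR · Δt = 1515 × 7200 s = 1.091 × 10^7 m³.
Over A = 263 km², depth = V / A = 41.5 mm.

d ≈ 41.5 mm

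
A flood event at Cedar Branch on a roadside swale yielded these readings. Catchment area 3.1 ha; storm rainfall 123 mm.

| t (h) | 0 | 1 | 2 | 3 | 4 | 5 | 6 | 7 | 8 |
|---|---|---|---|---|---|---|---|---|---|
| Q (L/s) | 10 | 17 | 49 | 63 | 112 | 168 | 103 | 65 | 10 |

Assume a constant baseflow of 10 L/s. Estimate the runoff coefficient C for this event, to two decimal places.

ΣQ_DR = 507.0 L/s; V = ΣQ_DR·Δt = 1.825 × 10^6 L.
Runoff depth d = V / A = 58.88 mm.
C = d / P = 58.88 / 123 = 0.48.

C ≈ 0.48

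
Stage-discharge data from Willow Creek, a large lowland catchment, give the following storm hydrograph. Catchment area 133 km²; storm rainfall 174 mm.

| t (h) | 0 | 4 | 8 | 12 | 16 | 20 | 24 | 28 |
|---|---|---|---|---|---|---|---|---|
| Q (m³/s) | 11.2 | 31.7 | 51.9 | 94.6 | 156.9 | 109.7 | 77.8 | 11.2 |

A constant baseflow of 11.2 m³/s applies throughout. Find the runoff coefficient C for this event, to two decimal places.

C ≈ 0.28

ΣQ_DR = 455.4 m³/s; V = ΣQ_DR·Δt = 6.558 × 10^6 m³.
Runoff depth d = V / A = 49.31 mm.
C = d / P = 49.31 / 174 = 0.28.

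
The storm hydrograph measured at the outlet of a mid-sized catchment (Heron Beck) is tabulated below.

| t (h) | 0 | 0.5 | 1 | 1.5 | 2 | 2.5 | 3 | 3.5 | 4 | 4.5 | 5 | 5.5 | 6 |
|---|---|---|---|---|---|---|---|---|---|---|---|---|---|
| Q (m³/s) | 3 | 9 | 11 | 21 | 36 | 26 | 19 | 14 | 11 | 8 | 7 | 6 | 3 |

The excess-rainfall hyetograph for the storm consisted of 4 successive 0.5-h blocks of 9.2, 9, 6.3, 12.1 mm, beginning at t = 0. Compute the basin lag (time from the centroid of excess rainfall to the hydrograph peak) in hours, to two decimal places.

t_L ≈ 0.96 h

Centroid of excess rainfall: t_c = Σ P_i·t̄_i / ΣP_i = 1.0410 h (block centres at 0.25, 0.75, 1.25, 1.75 h).
Hydrograph peak occurs at t = 2 h, so basin lag t_L = 2 − 1.0410 = 0.96 h.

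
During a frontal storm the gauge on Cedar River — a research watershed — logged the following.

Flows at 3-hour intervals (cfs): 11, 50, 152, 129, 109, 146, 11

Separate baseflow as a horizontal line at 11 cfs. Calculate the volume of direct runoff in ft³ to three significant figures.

Direct-runoff ordinates (Q − Q_b): 0.0, 39.0, 141.0, 118.0, 98.0, 135.0, 0.0 cfs.
ΣQ_DR = 531.0 cfs.
With Δt = 3 h = 10800 s, V = ΣQ_DR · Δt = 531.0 × 10800 = 5.73 × 10^6 ft³.

V ≈ 5.73 × 10^6 ft³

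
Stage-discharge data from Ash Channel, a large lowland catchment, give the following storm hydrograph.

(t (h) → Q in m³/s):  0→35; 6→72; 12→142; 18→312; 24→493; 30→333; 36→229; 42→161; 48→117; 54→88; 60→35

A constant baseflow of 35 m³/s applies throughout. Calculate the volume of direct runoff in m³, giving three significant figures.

Direct-runoff ordinates (Q − Q_b): 0.0, 37.0, 107.0, 277.0, 458.0, 298.0, 194.0, 126.0, 82.0, 53.0, 0.0 m³/s.
ΣQ_DR = 1632 m³/s.
With Δt = 6 h = 21600 s, V = ΣQ_DR · Δt = 1632 × 21600 = 3.53 × 10^7 m³.

V ≈ 3.53 × 10^7 m³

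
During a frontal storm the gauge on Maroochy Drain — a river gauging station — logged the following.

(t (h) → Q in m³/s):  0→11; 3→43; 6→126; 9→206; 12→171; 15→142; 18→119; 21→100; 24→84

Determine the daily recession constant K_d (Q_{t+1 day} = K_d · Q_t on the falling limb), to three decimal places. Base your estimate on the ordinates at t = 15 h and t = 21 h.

K_d ≈ 0.246

Between t = 15 h and t = 21 h the flow falls from 142 to 100 m³/s over 2×3 h = 6 h.
Per-interval ratio K = (100/142)^(1/2) = 0.8392; K_d = K^(24/3) = 0.246.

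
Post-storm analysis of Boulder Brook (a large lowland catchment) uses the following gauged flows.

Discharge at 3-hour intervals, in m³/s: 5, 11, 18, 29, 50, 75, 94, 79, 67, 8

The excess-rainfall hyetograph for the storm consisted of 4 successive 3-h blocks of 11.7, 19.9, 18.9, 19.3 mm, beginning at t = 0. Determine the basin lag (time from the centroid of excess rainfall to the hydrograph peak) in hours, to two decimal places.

t_L ≈ 11.53 h

Centroid of excess rainfall: t_c = Σ P_i·t̄_i / ΣP_i = 6.4685 h (block centres at 1.5, 4.5, 7.5, 10.5 h).
Hydrograph peak occurs at t = 18 h, so basin lag t_L = 18 − 6.4685 = 11.53 h.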